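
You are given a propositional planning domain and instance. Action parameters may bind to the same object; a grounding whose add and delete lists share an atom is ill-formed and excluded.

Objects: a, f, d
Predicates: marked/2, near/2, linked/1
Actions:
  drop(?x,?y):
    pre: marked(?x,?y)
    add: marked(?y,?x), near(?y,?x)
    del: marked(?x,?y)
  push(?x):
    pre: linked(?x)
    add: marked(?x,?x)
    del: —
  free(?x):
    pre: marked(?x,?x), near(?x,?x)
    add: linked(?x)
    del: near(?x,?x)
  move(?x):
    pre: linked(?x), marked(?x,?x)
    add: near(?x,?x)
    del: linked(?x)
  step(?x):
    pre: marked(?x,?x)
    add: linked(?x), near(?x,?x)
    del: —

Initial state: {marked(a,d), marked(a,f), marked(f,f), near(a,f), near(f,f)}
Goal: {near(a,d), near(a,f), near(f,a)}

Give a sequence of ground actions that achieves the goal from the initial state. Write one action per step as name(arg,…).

1. drop(a,f)  →  {marked(a,d), marked(f,a), marked(f,f), near(a,f), near(f,a), near(f,f)}
2. drop(a,d)  →  {marked(d,a), marked(f,a), marked(f,f), near(a,f), near(d,a), near(f,a), near(f,f)}
3. drop(d,a)  →  {marked(a,d), marked(f,a), marked(f,f), near(a,d), near(a,f), near(d,a), near(f,a), near(f,f)}

drop(a,f); drop(a,d); drop(d,a)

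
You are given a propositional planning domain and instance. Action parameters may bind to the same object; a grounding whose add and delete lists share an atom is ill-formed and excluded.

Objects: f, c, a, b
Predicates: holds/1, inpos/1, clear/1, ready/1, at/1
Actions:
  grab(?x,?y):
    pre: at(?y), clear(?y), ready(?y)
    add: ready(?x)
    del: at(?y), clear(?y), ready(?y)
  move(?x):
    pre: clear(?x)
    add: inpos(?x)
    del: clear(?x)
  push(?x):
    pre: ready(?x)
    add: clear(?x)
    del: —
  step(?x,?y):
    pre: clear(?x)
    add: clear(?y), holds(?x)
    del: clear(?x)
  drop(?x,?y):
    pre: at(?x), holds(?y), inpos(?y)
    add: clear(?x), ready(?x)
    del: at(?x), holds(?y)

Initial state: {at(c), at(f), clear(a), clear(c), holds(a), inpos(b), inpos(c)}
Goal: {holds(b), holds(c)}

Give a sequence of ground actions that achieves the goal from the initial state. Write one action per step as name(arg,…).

step(c,b); step(b,f)

1. step(c,b)  →  {at(c), at(f), clear(a), clear(b), holds(a), holds(c), inpos(b), inpos(c)}
2. step(b,f)  →  {at(c), at(f), clear(a), clear(f), holds(a), holds(b), holds(c), inpos(b), inpos(c)}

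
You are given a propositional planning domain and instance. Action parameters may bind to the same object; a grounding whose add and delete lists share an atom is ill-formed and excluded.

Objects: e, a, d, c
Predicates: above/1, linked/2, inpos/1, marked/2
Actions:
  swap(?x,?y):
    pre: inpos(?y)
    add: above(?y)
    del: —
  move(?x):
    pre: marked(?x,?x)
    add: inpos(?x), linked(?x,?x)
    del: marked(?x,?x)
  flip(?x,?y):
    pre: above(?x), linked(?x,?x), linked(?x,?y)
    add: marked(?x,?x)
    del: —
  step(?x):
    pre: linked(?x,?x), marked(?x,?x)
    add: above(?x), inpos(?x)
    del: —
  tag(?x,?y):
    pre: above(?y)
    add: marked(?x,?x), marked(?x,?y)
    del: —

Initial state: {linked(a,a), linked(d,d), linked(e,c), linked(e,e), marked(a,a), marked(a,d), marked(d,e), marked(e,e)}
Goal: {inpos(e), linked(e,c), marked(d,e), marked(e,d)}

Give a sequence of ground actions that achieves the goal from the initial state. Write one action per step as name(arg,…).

1. step(e)  →  {above(e), inpos(e), linked(a,a), linked(d,d), linked(e,c), linked(e,e), marked(a,a), marked(a,d), marked(d,e), marked(e,e)}
2. tag(d,e)  →  {above(e), inpos(e), linked(a,a), linked(d,d), linked(e,c), linked(e,e), marked(a,a), marked(a,d), marked(d,d), marked(d,e), marked(e,e)}
3. step(d)  →  {above(d), above(e), inpos(d), inpos(e), linked(a,a), linked(d,d), linked(e,c), linked(e,e), marked(a,a), marked(a,d), marked(d,d), marked(d,e), marked(e,e)}
4. tag(e,d)  →  {above(d), above(e), inpos(d), inpos(e), linked(a,a), linked(d,d), linked(e,c), linked(e,e), marked(a,a), marked(a,d), marked(d,d), marked(d,e), marked(e,d), marked(e,e)}

step(e); tag(d,e); step(d); tag(e,d)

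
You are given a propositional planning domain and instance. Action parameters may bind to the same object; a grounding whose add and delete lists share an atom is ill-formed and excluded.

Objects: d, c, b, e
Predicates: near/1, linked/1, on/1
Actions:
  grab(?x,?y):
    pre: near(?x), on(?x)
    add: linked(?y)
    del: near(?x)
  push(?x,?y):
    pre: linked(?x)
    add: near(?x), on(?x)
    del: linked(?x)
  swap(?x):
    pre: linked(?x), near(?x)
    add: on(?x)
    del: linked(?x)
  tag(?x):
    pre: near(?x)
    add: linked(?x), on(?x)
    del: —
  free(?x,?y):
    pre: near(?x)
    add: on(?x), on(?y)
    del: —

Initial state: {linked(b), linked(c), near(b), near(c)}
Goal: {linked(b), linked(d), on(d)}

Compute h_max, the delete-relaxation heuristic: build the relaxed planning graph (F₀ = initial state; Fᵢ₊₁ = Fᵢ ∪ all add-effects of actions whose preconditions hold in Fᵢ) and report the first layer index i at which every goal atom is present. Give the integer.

F0 = init (4 atoms)
F1 = F0 ∪ {on(b), on(c), on(d), on(e)}  (8 atoms)
F2 = F1 ∪ {linked(d), linked(e)}  (10 atoms)
goal ⊆ F2  ⇒  h_max = 2

2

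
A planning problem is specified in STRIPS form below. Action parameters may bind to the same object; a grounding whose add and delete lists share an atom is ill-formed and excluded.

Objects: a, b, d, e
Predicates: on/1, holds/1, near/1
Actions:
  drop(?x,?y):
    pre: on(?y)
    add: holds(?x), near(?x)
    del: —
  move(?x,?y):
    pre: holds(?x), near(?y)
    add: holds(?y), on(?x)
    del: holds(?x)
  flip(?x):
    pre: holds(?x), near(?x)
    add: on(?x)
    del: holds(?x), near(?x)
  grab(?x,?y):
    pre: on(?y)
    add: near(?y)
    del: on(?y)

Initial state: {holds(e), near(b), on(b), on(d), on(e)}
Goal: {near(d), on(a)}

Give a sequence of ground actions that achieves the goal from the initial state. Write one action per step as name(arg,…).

1. drop(a,b)  →  {holds(a), holds(e), near(a), near(b), on(b), on(d), on(e)}
2. drop(d,b)  →  {holds(a), holds(d), holds(e), near(a), near(b), near(d), on(b), on(d), on(e)}
3. move(a,b)  →  {holds(b), holds(d), holds(e), near(a), near(b), near(d), on(a), on(b), on(d), on(e)}

drop(a,b); drop(d,b); move(a,b)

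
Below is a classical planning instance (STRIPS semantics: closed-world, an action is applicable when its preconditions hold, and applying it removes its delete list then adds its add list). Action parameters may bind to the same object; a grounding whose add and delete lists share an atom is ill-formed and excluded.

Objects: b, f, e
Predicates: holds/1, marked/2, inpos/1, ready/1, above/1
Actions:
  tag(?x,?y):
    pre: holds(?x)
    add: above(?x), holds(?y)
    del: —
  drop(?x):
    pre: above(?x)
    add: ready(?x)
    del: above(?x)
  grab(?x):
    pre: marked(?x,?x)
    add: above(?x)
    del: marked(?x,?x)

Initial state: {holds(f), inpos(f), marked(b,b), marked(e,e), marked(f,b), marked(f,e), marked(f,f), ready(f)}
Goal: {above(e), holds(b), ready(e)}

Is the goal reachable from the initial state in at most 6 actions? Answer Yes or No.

Yes

1. tag(f,e)  →  {above(f), holds(e), holds(f), inpos(f), marked(b,b), marked(e,e), marked(f,b), marked(f,e), marked(f,f), ready(f)}
2. tag(e,b)  →  {above(e), above(f), holds(b), holds(e), holds(f), inpos(f), marked(b,b), marked(e,e), marked(f,b), marked(f,e), marked(f,f), ready(f)}
3. drop(e)  →  {above(f), holds(b), holds(e), holds(f), inpos(f), marked(b,b), marked(e,e), marked(f,b), marked(f,e), marked(f,f), ready(e), ready(f)}
4. tag(e,b)  →  {above(e), above(f), holds(b), holds(e), holds(f), inpos(f), marked(b,b), marked(e,e), marked(f,b), marked(f,e), marked(f,f), ready(e), ready(f)}
optimal plan length = 4; 4 ≤ 6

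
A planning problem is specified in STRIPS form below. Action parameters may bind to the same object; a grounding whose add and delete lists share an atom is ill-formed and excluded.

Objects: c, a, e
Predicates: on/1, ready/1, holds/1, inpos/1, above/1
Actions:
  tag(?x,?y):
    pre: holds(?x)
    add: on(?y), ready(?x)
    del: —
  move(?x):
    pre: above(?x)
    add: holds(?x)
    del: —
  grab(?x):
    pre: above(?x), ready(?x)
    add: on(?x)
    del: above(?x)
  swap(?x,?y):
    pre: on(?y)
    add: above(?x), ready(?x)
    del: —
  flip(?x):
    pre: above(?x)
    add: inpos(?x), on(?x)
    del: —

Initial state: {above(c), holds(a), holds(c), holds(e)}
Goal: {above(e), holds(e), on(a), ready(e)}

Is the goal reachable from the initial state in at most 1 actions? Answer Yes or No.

1. tag(c,a)  →  {above(c), holds(a), holds(c), holds(e), on(a), ready(c)}
2. swap(e,a)  →  {above(c), above(e), holds(a), holds(c), holds(e), on(a), ready(c), ready(e)}
optimal plan length = 2; 2 > 1

No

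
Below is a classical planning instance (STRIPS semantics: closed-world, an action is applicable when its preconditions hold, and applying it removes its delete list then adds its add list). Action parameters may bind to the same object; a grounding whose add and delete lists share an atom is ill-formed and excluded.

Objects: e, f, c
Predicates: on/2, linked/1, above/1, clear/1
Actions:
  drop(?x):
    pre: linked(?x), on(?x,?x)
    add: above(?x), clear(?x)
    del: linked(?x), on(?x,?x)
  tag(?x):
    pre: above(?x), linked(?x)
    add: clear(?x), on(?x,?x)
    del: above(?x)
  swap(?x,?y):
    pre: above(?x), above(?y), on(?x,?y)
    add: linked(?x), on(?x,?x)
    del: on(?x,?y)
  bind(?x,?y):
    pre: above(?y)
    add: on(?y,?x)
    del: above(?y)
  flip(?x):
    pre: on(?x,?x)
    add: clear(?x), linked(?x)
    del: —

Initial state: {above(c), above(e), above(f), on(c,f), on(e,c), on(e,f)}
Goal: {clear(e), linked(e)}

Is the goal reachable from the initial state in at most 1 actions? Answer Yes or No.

1. swap(e,f)  →  {above(c), above(e), above(f), linked(e), on(c,f), on(e,c), on(e,e)}
2. tag(e)  →  {above(c), above(f), clear(e), linked(e), on(c,f), on(e,c), on(e,e)}
optimal plan length = 2; 2 > 1

No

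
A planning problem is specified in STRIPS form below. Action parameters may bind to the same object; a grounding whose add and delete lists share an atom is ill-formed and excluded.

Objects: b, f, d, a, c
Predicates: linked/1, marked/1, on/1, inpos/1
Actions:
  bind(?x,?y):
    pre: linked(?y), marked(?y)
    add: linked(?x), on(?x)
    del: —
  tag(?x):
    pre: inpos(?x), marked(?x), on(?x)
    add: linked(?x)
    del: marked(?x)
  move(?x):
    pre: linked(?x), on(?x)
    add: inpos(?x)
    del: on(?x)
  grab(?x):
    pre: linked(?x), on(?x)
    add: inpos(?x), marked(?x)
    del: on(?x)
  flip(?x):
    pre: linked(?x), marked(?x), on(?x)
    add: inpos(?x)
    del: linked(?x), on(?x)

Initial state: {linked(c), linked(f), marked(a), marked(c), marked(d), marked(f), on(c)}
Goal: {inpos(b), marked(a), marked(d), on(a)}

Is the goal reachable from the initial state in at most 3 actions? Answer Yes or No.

1. bind(b,f)  →  {linked(b), linked(c), linked(f), marked(a), marked(c), marked(d), marked(f), on(b), on(c)}
2. bind(a,f)  →  {linked(a), linked(b), linked(c), linked(f), marked(a), marked(c), marked(d), marked(f), on(a), on(b), on(c)}
3. move(b)  →  {inpos(b), linked(a), linked(b), linked(c), linked(f), marked(a), marked(c), marked(d), marked(f), on(a), on(c)}
optimal plan length = 3; 3 ≤ 3

Yes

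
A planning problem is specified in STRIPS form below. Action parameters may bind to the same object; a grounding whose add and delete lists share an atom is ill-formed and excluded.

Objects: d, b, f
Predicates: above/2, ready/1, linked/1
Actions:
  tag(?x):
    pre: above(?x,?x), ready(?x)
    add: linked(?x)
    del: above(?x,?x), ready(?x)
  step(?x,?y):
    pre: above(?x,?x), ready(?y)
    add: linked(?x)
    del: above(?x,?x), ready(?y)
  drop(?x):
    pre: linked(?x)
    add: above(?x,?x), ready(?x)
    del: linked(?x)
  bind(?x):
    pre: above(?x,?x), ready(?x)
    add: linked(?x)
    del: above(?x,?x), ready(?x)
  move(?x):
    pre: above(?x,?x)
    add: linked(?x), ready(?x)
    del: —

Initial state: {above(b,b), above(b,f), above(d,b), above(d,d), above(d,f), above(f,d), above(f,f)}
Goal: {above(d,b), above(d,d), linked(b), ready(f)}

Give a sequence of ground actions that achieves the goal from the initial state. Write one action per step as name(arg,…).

1. move(b)  →  {above(b,b), above(b,f), above(d,b), above(d,d), above(d,f), above(f,d), above(f,f), linked(b), ready(b)}
2. move(f)  →  {above(b,b), above(b,f), above(d,b), above(d,d), above(d,f), above(f,d), above(f,f), linked(b), linked(f), ready(b), ready(f)}

move(b); move(f)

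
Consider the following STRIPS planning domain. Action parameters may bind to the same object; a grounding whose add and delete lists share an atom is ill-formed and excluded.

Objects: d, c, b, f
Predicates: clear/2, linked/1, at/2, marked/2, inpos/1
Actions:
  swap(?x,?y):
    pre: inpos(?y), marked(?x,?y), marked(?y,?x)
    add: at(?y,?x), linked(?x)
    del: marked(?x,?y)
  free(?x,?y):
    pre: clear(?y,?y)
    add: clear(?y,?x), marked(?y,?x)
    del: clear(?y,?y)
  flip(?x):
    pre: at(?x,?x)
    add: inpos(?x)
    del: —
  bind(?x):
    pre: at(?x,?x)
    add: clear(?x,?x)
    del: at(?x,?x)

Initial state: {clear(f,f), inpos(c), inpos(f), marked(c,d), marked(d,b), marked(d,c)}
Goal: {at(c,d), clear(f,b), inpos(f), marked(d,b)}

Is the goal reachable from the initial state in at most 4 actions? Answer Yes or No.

Yes

1. swap(d,c)  →  {at(c,d), clear(f,f), inpos(c), inpos(f), linked(d), marked(c,d), marked(d,b)}
2. free(b,f)  →  {at(c,d), clear(f,b), inpos(c), inpos(f), linked(d), marked(c,d), marked(d,b), marked(f,b)}
optimal plan length = 2; 2 ≤ 4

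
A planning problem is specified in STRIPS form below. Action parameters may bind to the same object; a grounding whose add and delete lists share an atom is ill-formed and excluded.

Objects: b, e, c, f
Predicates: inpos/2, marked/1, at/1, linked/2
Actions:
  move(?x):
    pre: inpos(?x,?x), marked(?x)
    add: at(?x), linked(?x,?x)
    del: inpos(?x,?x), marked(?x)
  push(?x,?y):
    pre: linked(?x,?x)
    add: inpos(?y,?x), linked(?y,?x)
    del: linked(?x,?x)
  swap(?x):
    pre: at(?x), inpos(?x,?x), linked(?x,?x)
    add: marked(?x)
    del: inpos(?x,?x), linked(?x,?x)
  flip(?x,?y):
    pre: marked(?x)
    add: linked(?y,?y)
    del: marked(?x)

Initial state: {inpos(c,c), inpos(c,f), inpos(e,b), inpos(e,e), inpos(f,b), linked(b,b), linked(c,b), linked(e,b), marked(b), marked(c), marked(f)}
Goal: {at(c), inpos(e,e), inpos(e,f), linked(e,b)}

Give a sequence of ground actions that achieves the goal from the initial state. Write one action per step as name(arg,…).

move(c); flip(b,f); push(f,e)

1. move(c)  →  {at(c), inpos(c,f), inpos(e,b), inpos(e,e), inpos(f,b), linked(b,b), linked(c,b), linked(c,c), linked(e,b), marked(b), marked(f)}
2. flip(b,f)  →  {at(c), inpos(c,f), inpos(e,b), inpos(e,e), inpos(f,b), linked(b,b), linked(c,b), linked(c,c), linked(e,b), linked(f,f), marked(f)}
3. push(f,e)  →  {at(c), inpos(c,f), inpos(e,b), inpos(e,e), inpos(e,f), inpos(f,b), linked(b,b), linked(c,b), linked(c,c), linked(e,b), linked(e,f), marked(f)}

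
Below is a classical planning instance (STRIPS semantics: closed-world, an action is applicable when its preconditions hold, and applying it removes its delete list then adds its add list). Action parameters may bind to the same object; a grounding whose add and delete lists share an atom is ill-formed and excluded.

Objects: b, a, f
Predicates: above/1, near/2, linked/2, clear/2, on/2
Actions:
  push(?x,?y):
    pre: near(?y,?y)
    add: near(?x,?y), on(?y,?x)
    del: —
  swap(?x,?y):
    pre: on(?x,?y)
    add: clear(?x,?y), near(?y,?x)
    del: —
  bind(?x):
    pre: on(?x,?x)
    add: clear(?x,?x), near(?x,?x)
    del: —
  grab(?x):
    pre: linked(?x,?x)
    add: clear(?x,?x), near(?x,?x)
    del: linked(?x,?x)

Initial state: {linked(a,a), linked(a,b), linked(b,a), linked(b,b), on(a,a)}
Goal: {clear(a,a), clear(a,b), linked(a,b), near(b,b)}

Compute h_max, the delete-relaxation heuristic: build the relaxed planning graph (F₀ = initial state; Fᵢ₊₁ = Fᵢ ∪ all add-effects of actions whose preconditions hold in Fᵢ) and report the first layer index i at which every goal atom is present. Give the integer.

3

F0 = init (5 atoms)
F1 = F0 ∪ {clear(a,a), clear(b,b), near(a,a), near(b,b)}  (9 atoms)
F2 = F1 ∪ {near(a,b), near(b,a), near(f,a), near(f,b), on(a,b), on(a,f), on(b,a), on(b,b), on(b,f)}  (18 atoms)
F3 = F2 ∪ {clear(a,b), clear(a,f), clear(b,a), clear(b,f)}  (22 atoms)
goal ⊆ F3  ⇒  h_max = 3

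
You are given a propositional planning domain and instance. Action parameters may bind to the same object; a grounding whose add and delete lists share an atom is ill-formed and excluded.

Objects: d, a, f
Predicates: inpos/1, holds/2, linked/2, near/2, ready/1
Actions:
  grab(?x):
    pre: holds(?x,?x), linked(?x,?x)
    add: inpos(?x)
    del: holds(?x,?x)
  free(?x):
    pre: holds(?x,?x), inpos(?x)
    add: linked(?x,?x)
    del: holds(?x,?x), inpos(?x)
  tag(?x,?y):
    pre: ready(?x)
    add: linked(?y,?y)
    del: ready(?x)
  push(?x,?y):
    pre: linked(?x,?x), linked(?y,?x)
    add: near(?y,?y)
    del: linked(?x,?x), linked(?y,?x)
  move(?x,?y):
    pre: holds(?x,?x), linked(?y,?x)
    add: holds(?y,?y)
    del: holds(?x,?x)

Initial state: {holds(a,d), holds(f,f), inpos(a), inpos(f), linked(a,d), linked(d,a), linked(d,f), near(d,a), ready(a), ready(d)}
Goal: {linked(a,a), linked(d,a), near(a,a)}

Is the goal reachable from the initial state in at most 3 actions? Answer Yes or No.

1. tag(d,d)  →  {holds(a,d), holds(f,f), inpos(a), inpos(f), linked(a,d), linked(d,a), linked(d,d), linked(d,f), near(d,a), ready(a)}
2. tag(a,a)  →  {holds(a,d), holds(f,f), inpos(a), inpos(f), linked(a,a), linked(a,d), linked(d,a), linked(d,d), linked(d,f), near(d,a)}
3. push(d,a)  →  {holds(a,d), holds(f,f), inpos(a), inpos(f), linked(a,a), linked(d,a), linked(d,f), near(a,a), near(d,a)}
optimal plan length = 3; 3 ≤ 3

Yes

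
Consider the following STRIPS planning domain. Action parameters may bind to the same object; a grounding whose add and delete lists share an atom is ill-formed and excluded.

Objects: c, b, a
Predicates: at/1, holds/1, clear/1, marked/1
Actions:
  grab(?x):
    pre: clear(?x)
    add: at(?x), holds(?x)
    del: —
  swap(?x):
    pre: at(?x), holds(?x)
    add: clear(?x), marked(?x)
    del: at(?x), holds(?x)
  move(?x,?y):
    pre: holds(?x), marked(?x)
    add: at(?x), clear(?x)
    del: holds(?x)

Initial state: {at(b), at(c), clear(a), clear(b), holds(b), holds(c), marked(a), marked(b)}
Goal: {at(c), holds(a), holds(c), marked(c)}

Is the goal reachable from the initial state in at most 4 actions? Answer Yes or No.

Yes

1. grab(a)  →  {at(a), at(b), at(c), clear(a), clear(b), holds(a), holds(b), holds(c), marked(a), marked(b)}
2. swap(c)  →  {at(a), at(b), clear(a), clear(b), clear(c), holds(a), holds(b), marked(a), marked(b), marked(c)}
3. grab(c)  →  {at(a), at(b), at(c), clear(a), clear(b), clear(c), holds(a), holds(b), holds(c), marked(a), marked(b), marked(c)}
optimal plan length = 3; 3 ≤ 4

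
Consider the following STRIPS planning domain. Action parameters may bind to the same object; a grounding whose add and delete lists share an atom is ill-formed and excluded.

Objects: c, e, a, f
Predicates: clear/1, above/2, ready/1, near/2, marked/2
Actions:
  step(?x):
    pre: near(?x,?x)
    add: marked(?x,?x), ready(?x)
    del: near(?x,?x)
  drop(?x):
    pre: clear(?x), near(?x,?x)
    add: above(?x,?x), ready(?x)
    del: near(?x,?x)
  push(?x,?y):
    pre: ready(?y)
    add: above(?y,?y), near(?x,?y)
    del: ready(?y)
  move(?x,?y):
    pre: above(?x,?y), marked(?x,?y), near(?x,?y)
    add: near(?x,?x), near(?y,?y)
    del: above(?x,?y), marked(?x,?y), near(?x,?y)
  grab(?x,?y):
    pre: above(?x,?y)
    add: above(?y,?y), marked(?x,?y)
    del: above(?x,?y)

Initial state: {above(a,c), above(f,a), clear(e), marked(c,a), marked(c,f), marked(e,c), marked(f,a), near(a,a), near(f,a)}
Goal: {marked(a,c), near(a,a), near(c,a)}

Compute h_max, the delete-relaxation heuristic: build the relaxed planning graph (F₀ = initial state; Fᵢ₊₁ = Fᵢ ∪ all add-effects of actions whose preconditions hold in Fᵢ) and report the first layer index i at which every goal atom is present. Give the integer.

2

F0 = init (9 atoms)
F1 = F0 ∪ {above(a,a), above(c,c), marked(a,a), marked(a,c), near(f,f), ready(a)}  (15 atoms)
F2 = F1 ∪ {marked(f,f), near(c,a), near(e,a), ready(f)}  (19 atoms)
goal ⊆ F2  ⇒  h_max = 2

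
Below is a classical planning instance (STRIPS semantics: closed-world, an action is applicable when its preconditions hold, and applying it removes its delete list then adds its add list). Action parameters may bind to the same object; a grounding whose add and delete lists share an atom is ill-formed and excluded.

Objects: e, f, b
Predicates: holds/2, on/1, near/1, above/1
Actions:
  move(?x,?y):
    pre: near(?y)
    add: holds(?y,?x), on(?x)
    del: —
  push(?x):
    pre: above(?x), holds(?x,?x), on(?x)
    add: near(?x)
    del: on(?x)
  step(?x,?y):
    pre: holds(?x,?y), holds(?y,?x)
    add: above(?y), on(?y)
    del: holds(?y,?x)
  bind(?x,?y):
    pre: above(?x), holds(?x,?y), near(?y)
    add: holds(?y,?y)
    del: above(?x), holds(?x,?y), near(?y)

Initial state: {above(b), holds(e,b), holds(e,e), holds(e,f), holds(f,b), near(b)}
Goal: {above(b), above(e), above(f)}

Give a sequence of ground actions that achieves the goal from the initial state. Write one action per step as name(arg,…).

1. move(f,b)  →  {above(b), holds(b,f), holds(e,b), holds(e,e), holds(e,f), holds(f,b), near(b), on(f)}
2. step(e,e)  →  {above(b), above(e), holds(b,f), holds(e,b), holds(e,f), holds(f,b), near(b), on(e), on(f)}
3. step(b,f)  →  {above(b), above(e), above(f), holds(b,f), holds(e,b), holds(e,f), near(b), on(e), on(f)}

move(f,b); step(e,e); step(b,f)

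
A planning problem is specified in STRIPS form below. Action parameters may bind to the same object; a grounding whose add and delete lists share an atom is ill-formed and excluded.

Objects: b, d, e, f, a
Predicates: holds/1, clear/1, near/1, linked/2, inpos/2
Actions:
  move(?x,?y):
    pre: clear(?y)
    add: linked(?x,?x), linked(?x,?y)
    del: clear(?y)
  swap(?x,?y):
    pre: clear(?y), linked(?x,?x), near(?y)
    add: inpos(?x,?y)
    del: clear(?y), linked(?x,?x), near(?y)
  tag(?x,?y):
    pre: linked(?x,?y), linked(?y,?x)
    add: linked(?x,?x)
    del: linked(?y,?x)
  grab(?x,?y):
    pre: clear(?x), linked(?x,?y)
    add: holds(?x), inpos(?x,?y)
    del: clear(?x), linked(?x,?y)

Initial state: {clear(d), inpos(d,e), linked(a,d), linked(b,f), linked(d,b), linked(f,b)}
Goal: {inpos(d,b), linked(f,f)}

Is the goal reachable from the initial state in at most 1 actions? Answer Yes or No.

1. tag(f,b)  →  {clear(d), inpos(d,e), linked(a,d), linked(d,b), linked(f,b), linked(f,f)}
2. grab(d,b)  →  {holds(d), inpos(d,b), inpos(d,e), linked(a,d), linked(f,b), linked(f,f)}
optimal plan length = 2; 2 > 1

No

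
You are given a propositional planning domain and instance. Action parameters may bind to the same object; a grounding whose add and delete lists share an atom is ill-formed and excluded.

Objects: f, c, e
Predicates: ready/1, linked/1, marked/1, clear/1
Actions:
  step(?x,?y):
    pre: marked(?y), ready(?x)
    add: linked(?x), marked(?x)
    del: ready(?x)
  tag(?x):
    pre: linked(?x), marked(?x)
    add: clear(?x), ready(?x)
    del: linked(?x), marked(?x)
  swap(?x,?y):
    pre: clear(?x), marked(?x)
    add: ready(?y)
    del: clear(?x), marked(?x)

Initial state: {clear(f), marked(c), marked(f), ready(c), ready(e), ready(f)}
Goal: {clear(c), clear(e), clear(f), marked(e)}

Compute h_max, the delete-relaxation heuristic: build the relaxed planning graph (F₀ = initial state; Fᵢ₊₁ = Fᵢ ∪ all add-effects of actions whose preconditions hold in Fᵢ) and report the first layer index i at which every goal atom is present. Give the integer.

F0 = init (6 atoms)
F1 = F0 ∪ {linked(c), linked(e), linked(f), marked(e)}  (10 atoms)
F2 = F1 ∪ {clear(c), clear(e)}  (12 atoms)
goal ⊆ F2  ⇒  h_max = 2

2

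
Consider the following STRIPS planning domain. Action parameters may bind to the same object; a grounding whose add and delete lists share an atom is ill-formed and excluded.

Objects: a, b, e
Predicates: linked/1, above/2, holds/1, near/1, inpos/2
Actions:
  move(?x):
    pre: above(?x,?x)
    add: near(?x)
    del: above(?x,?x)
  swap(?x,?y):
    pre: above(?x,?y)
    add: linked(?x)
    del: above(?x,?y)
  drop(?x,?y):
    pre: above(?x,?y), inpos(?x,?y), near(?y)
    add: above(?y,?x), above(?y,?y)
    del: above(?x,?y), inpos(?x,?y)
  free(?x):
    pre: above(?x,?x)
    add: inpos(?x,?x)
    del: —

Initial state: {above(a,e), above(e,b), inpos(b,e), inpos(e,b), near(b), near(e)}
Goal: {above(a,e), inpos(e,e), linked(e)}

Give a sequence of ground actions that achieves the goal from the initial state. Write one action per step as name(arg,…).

1. drop(e,b)  →  {above(a,e), above(b,b), above(b,e), inpos(b,e), near(b), near(e)}
2. drop(b,e)  →  {above(a,e), above(b,b), above(e,b), above(e,e), near(b), near(e)}
3. swap(e,b)  →  {above(a,e), above(b,b), above(e,e), linked(e), near(b), near(e)}
4. free(e)  →  {above(a,e), above(b,b), above(e,e), inpos(e,e), linked(e), near(b), near(e)}

drop(e,b); drop(b,e); swap(e,b); free(e)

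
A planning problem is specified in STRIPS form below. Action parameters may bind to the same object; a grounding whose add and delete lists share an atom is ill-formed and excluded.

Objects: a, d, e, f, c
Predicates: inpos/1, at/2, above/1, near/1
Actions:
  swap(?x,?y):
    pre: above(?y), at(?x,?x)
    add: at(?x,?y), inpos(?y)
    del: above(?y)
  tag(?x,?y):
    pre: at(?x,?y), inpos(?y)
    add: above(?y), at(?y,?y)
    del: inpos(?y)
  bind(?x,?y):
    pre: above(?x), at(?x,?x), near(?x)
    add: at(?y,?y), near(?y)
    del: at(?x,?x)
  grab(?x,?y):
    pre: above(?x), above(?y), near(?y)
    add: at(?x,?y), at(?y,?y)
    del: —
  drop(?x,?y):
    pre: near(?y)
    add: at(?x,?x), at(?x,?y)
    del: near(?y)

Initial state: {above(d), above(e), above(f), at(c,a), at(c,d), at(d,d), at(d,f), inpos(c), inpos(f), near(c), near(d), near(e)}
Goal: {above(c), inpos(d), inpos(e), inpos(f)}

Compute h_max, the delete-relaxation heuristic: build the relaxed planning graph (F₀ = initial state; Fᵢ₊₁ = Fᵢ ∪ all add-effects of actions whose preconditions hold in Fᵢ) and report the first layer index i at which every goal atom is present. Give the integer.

2

F0 = init (12 atoms)
F1 = F0 ∪ {at(a,a), at(a,c), at(a,d), at(a,e), at(c,c), at(c,e), at(d,c), at(d,e), at(e,c), at(e,d), at(e,e), at(f,c), at(f,d), at(f,e), at(f,f), inpos(d), inpos(e), near(a), near(f)}  (31 atoms)
F2 = F1 ∪ {above(c), at(a,f), at(c,f), at(d,a), at(e,a), at(e,f), at(f,a)}  (38 atoms)
goal ⊆ F2  ⇒  h_max = 2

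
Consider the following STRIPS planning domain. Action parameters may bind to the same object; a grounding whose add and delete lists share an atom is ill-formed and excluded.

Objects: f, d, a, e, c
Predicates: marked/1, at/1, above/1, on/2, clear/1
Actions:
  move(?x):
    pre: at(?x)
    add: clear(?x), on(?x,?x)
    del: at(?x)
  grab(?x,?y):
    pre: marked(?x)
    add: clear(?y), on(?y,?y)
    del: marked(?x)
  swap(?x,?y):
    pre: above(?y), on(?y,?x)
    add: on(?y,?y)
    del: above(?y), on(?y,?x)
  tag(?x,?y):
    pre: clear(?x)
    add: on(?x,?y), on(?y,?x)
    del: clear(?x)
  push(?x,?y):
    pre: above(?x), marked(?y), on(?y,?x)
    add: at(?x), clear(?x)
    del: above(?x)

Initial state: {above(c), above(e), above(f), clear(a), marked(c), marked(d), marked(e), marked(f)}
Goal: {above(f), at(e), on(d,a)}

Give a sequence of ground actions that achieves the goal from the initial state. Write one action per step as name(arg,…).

1. grab(f,e)  →  {above(c), above(e), above(f), clear(a), clear(e), marked(c), marked(d), marked(e), on(e,e)}
2. tag(a,d)  →  {above(c), above(e), above(f), clear(e), marked(c), marked(d), marked(e), on(a,d), on(d,a), on(e,e)}
3. push(e,e)  →  {above(c), above(f), at(e), clear(e), marked(c), marked(d), marked(e), on(a,d), on(d,a), on(e,e)}

grab(f,e); tag(a,d); push(e,e)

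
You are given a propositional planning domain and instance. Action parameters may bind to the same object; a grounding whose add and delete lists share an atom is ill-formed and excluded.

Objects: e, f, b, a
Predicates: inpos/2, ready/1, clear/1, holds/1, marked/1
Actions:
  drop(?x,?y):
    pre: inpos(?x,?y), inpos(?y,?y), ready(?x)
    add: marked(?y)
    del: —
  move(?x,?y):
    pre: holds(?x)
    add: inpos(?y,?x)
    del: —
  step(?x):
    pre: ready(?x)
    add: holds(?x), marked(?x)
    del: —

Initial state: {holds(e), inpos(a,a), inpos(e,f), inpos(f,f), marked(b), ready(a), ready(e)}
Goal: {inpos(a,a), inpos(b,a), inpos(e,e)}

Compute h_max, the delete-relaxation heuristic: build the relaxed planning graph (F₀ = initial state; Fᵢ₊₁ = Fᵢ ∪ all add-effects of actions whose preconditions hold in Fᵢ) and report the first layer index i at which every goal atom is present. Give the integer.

2

F0 = init (7 atoms)
F1 = F0 ∪ {holds(a), inpos(a,e), inpos(b,e), inpos(e,e), inpos(f,e), marked(a), marked(e), marked(f)}  (15 atoms)
F2 = F1 ∪ {inpos(b,a), inpos(e,a), inpos(f,a)}  (18 atoms)
goal ⊆ F2  ⇒  h_max = 2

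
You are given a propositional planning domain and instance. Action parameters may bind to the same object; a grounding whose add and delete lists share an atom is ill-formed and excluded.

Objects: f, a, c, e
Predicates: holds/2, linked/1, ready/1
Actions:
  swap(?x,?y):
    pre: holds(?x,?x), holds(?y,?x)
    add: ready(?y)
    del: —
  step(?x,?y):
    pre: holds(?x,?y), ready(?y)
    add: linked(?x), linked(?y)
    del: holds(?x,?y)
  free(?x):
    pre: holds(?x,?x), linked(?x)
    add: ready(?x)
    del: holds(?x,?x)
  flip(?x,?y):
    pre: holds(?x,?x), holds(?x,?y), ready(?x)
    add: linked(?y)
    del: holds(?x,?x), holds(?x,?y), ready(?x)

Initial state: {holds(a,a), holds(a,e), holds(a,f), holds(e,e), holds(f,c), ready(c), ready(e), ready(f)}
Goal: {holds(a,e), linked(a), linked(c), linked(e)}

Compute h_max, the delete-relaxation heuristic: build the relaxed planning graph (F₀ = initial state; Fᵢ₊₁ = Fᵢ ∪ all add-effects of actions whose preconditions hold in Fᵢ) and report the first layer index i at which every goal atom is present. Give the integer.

1

F0 = init (8 atoms)
F1 = F0 ∪ {linked(a), linked(c), linked(e), linked(f), ready(a)}  (13 atoms)
goal ⊆ F1  ⇒  h_max = 1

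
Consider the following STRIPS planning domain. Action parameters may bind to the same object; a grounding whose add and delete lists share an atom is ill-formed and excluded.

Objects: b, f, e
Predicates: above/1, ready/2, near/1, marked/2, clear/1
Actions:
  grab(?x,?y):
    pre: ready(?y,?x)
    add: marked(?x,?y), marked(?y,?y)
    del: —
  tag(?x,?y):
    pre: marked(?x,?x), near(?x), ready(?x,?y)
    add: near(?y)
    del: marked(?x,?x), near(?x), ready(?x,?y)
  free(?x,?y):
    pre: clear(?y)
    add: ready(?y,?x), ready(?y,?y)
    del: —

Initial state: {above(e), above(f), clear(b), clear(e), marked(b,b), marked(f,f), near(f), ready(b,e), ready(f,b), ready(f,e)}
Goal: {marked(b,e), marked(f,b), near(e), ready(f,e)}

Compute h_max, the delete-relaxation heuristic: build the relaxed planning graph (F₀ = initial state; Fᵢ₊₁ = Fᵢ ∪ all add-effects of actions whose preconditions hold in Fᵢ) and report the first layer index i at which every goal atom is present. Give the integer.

2

F0 = init (10 atoms)
F1 = F0 ∪ {marked(b,f), marked(e,b), marked(e,f), near(b), near(e), ready(b,b), ready(b,f), ready(e,b), ready(e,e), ready(e,f)}  (20 atoms)
F2 = F1 ∪ {marked(b,e), marked(e,e), marked(f,b), marked(f,e)}  (24 atoms)
goal ⊆ F2  ⇒  h_max = 2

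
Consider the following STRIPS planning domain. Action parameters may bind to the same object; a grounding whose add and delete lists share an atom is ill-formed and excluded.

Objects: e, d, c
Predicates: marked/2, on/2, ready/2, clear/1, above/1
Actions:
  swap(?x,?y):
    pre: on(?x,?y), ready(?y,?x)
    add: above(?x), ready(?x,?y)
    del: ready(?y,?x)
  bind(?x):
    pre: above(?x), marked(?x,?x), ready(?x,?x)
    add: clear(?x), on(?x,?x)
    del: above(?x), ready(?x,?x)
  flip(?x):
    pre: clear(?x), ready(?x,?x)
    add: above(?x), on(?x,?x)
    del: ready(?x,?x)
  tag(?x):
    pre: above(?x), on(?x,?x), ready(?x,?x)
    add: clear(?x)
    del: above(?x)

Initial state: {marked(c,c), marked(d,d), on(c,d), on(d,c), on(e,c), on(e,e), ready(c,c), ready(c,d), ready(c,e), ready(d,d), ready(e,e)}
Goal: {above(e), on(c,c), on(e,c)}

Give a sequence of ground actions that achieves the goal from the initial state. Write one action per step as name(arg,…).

1. swap(e,c)  →  {above(e), marked(c,c), marked(d,d), on(c,d), on(d,c), on(e,c), on(e,e), ready(c,c), ready(c,d), ready(d,d), ready(e,c), ready(e,e)}
2. swap(d,c)  →  {above(d), above(e), marked(c,c), marked(d,d), on(c,d), on(d,c), on(e,c), on(e,e), ready(c,c), ready(d,c), ready(d,d), ready(e,c), ready(e,e)}
3. swap(c,d)  →  {above(c), above(d), above(e), marked(c,c), marked(d,d), on(c,d), on(d,c), on(e,c), on(e,e), ready(c,c), ready(c,d), ready(d,d), ready(e,c), ready(e,e)}
4. bind(c)  →  {above(d), above(e), clear(c), marked(c,c), marked(d,d), on(c,c), on(c,d), on(d,c), on(e,c), on(e,e), ready(c,d), ready(d,d), ready(e,c), ready(e,e)}

swap(e,c); swap(d,c); swap(c,d); bind(c)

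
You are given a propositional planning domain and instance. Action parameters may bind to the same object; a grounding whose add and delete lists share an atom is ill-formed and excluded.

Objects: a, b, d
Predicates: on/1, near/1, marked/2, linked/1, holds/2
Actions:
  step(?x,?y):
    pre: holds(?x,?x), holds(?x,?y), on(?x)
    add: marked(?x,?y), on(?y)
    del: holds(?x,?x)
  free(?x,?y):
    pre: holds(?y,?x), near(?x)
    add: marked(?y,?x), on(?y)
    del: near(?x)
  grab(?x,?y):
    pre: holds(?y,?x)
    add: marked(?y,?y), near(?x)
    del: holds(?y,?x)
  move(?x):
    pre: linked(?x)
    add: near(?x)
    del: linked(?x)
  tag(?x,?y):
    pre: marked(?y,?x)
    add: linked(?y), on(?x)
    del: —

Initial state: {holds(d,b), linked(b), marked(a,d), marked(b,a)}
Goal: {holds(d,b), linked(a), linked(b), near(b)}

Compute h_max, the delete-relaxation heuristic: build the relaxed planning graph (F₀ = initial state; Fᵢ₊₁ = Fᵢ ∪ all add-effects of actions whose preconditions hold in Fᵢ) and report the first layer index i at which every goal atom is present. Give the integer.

1

F0 = init (4 atoms)
F1 = F0 ∪ {linked(a), marked(d,d), near(b), on(a), on(d)}  (9 atoms)
goal ⊆ F1  ⇒  h_max = 1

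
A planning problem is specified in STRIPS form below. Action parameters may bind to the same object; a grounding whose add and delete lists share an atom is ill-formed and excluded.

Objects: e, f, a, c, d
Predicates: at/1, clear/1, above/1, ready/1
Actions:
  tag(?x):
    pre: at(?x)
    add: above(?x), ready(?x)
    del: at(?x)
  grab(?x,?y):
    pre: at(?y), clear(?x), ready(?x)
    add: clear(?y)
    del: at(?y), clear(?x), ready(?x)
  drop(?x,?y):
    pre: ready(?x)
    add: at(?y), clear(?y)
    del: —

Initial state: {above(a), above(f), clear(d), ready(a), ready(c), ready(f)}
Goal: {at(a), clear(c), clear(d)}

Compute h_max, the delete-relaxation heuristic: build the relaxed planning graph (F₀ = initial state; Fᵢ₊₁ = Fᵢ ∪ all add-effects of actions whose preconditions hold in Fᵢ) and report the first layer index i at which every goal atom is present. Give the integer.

1

F0 = init (6 atoms)
F1 = F0 ∪ {at(a), at(c), at(d), at(e), at(f), clear(a), clear(c), clear(e), clear(f)}  (15 atoms)
goal ⊆ F1  ⇒  h_max = 1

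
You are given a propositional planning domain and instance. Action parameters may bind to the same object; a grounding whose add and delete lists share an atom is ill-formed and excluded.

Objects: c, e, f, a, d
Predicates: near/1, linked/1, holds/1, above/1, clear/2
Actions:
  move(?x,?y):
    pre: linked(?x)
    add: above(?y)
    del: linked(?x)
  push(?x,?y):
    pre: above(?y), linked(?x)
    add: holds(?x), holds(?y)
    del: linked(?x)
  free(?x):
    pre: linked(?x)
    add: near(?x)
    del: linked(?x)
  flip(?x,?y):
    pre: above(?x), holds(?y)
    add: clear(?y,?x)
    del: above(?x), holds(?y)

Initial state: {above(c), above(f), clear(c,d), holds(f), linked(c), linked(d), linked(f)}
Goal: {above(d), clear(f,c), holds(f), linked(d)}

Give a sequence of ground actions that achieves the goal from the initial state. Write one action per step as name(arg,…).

move(c,d); flip(c,f); push(f,f)

1. move(c,d)  →  {above(c), above(d), above(f), clear(c,d), holds(f), linked(d), linked(f)}
2. flip(c,f)  →  {above(d), above(f), clear(c,d), clear(f,c), linked(d), linked(f)}
3. push(f,f)  →  {above(d), above(f), clear(c,d), clear(f,c), holds(f), linked(d)}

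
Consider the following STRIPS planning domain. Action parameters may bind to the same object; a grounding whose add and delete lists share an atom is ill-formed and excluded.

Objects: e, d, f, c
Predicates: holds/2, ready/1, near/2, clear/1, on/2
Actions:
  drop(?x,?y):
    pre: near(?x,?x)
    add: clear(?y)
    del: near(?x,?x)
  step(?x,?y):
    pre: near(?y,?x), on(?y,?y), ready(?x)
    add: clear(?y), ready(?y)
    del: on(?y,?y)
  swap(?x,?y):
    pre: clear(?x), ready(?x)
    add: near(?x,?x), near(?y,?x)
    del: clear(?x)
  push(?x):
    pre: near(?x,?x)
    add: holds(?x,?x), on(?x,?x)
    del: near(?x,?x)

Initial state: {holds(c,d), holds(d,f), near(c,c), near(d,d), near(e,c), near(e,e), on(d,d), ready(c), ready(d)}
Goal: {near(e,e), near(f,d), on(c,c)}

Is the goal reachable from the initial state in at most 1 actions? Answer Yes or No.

1. drop(d,d)  →  {clear(d), holds(c,d), holds(d,f), near(c,c), near(e,c), near(e,e), on(d,d), ready(c), ready(d)}
2. swap(d,f)  →  {holds(c,d), holds(d,f), near(c,c), near(d,d), near(e,c), near(e,e), near(f,d), on(d,d), ready(c), ready(d)}
3. push(c)  →  {holds(c,c), holds(c,d), holds(d,f), near(d,d), near(e,c), near(e,e), near(f,d), on(c,c), on(d,d), ready(c), ready(d)}
optimal plan length = 3; 3 > 1

No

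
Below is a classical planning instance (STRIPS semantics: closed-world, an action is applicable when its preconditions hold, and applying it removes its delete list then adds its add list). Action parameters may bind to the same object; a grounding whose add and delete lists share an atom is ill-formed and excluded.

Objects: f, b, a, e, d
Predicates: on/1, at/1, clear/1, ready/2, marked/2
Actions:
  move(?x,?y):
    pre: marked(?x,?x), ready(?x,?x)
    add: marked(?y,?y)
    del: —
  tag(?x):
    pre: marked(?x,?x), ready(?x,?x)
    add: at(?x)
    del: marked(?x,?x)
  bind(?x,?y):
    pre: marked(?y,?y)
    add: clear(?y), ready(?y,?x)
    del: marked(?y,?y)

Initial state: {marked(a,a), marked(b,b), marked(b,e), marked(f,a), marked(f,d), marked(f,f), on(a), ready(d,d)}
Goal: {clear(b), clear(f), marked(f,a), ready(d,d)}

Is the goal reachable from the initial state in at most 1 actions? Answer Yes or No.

No

1. bind(f,f)  →  {clear(f), marked(a,a), marked(b,b), marked(b,e), marked(f,a), marked(f,d), on(a), ready(d,d), ready(f,f)}
2. bind(f,b)  →  {clear(b), clear(f), marked(a,a), marked(b,e), marked(f,a), marked(f,d), on(a), ready(b,f), ready(d,d), ready(f,f)}
optimal plan length = 2; 2 > 1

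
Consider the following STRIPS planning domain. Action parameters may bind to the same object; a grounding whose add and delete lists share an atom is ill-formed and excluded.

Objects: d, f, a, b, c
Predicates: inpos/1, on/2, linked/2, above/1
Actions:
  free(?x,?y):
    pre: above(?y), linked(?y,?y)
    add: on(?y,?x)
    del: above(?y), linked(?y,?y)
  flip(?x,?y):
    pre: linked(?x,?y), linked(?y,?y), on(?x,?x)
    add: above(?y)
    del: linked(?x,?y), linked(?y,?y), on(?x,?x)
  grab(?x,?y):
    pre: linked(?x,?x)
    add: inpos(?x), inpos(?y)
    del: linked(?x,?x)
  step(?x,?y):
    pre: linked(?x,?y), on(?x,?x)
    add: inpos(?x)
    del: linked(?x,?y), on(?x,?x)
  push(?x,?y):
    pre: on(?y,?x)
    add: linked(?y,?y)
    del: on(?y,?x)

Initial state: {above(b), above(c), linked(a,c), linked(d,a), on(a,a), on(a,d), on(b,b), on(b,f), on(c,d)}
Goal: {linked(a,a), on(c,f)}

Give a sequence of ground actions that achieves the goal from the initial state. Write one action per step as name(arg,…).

push(d,a); push(d,c); free(f,c)

1. push(d,a)  →  {above(b), above(c), linked(a,a), linked(a,c), linked(d,a), on(a,a), on(b,b), on(b,f), on(c,d)}
2. push(d,c)  →  {above(b), above(c), linked(a,a), linked(a,c), linked(c,c), linked(d,a), on(a,a), on(b,b), on(b,f)}
3. free(f,c)  →  {above(b), linked(a,a), linked(a,c), linked(d,a), on(a,a), on(b,b), on(b,f), on(c,f)}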